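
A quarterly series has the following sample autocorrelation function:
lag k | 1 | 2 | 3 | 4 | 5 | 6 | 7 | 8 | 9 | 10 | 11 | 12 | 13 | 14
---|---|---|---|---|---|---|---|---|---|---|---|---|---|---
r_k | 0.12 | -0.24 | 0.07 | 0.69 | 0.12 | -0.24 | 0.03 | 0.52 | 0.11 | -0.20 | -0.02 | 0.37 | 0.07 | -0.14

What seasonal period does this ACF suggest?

The largest autocorrelation is r_4 = 0.69, with weaker echoes at lags 8 (0.52) and 12 (0.37); the remaining lags stay at or below 0.12.
The dominant spike at lag 4 indicates a seasonal period of 4.

4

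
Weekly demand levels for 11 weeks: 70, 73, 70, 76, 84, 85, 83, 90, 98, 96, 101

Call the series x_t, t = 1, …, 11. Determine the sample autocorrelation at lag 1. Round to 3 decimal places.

0.699

Mean x̄ = (70 + 73 + 70 + 76 + 84 + 85 + 83 + 90 + 98 + 96 + 101)/11 = 84.1818
Numerator Σ_{t=1}^{10}(x_t−x̄)(x_{t+1}−x̄) = 869.1488
Denominator Σ(x_t−x̄)² = 1243.6364
r_1 = 869.1488 / 1243.6364 = 0.699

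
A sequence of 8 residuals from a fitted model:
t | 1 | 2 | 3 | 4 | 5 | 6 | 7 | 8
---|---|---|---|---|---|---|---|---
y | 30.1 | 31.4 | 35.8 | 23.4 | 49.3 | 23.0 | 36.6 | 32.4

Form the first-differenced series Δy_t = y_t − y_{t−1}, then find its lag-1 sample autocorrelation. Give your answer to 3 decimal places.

-0.844

First differences Δy: 1.3, 4.4, -12.4, 25.9, -26.3, 13.6, -4.2
Mean of differences = 0.3286
Numerator Σ(Δy_t−Δȳ)(Δy_{t+1}−Δȳ) = -1467.7865
Denominator Σ(Δy_t−Δȳ)² = 1739.1543
r_1(Δy) = -1467.7865 / 1739.1543 = -0.844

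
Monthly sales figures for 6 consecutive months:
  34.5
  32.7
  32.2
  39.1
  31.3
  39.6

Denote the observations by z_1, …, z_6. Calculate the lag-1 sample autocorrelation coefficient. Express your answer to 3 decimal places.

-0.563

Mean z̄ = (34.5 + 32.7 + 32.2 + 39.1 + 31.3 + 39.6)/6 = 34.9000
Deviations from mean: -0.4000, -2.2000, -2.7000, 4.2000, -3.6000, 4.7000
Σ(z_t−z̄)(z_{t+1}−z̄) = (0.8800) + (5.9400) + (-11.3400) + (-15.1200) + (-16.9200) = -36.5600
Denominator Σ(z_t−z̄)² = 64.9800
r_1 = -36.5600 / 64.9800 = -0.563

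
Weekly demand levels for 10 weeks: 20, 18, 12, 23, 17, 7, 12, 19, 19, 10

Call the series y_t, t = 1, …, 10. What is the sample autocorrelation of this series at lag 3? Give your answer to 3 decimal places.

0.153

Mean ȳ = (20 + 18 + 12 + 23 + 17 + 7 + 12 + 19 + 19 + 10)/10 = 15.7000
Numerator Σ_{t=1}^{7}(y_t−ȳ)(y_{t+3}−ȳ) = 36.2300
Denominator Σ(y_t−ȳ)² = 236.1000
r_3 = 36.2300 / 236.1000 = 0.153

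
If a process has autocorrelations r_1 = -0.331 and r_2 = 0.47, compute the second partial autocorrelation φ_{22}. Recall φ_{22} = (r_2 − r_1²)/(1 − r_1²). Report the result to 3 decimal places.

0.405

φ_{22} = (r_2 − r_1²) / (1 − r_1²)
r_1² = (-0.331)² = 0.109561
Numerator = 0.47 − 0.1096 = 0.3604; denominator = 1 − 0.1096 = 0.8904
φ_{22} = 0.3604 / 0.8904 = 0.405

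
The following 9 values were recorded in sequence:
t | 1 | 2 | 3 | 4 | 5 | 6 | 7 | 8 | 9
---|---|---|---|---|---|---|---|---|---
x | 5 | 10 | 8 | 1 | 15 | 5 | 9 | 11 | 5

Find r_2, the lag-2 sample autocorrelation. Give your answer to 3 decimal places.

0.008

Mean x̄ = (5 + 10 + 8 + 1 + 15 + 5 + 9 + 11 + 5)/9 = 7.6667
Σ(x_t−x̄)(x_{t+2}−x̄) = (-0.8889) + (-15.5556) + (2.4444) + (17.7778) + (9.7778) + (-8.8889) + (-3.5556) = 1.1111
Denominator Σ(x_t−x̄)² = 138.0000
r_2 = 1.1111 / 138.0000 = 0.008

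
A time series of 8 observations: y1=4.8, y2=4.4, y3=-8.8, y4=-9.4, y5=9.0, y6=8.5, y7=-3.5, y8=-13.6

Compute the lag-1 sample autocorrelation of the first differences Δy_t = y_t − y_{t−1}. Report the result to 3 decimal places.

0.130

First differences Δy: -0.4, -13.2, -0.6, 18.4, -0.5, -12.0, -10.1
Mean of differences = -2.6286
Numerator Σ(Δy_t−Δȳ)(Δy_{t+1}−Δȳ) = 92.4849
Denominator Σ(Δy_t−Δȳ)² = 711.2143
r_1(Δy) = 92.4849 / 711.2143 = 0.130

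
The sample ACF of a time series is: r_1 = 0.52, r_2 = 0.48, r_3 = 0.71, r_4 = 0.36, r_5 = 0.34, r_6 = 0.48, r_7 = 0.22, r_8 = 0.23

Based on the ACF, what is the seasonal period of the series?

The largest autocorrelation is r_3 = 0.71; the remaining lags stay at or below 0.52. The elevated value at lag 1 (0.52), dropping to 0.48 at lag 2, reflects decaying short-term dependence rather than seasonality.
The dominant spike at lag 3 indicates a seasonal period of 3.

3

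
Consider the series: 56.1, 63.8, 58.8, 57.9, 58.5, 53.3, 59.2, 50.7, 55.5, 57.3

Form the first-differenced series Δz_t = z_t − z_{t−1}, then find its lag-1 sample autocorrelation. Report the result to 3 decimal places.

First differences Δz: 7.7, -5.0, -0.9, 0.6, -5.2, 5.9, -8.5, 4.8, 1.8
Mean of differences = 0.1333
Numerator Σ(Δz_t−Δz̄)(Δz_{t+1}−Δz̄) = -149.5611
Denominator Σ(Δz_t−Δz̄)² = 245.6800
r_1(Δz) = -149.5611 / 245.6800 = -0.609

-0.609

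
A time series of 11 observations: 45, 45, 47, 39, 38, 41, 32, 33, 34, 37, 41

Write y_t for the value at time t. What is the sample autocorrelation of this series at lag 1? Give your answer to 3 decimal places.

0.570

Mean ȳ = (45 + 45 + 47 + 39 + 38 + 41 + 32 + 33 + 34 + 37 + 41)/11 = 39.2727
Numerator Σ_{t=1}^{10}(y_t−ȳ)(y_{t+1}−ȳ) = 147.2893
Denominator Σ(y_t−ȳ)² = 258.1818
r_1 = 147.2893 / 258.1818 = 0.570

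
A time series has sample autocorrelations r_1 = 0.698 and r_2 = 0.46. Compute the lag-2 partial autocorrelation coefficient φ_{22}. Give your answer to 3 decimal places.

-0.053

φ_{22} = (r_2 − r_1²) / (1 − r_1²)
r_1² = (0.698)² = 0.487204
Numerator = 0.46 − 0.4872 = -0.0272; denominator = 1 − 0.4872 = 0.5128
φ_{22} = -0.0272 / 0.5128 = -0.053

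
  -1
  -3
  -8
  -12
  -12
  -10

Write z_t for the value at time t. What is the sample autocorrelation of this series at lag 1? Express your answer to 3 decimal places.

Mean z̄ = (-1 − 3 − 8 − 12 − 12 − 10)/6 = -7.6667
Deviations from mean: 6.6667, 4.6667, -0.3333, -4.3333, -4.3333, -2.3333
Numerator Σ_{t=1}^{5}(z_t−z̄)(z_{t+1}−z̄) = 59.8889
Denominator Σ(z_t−z̄)² = 109.3333
r_1 = 59.8889 / 109.3333 = 0.548

0.548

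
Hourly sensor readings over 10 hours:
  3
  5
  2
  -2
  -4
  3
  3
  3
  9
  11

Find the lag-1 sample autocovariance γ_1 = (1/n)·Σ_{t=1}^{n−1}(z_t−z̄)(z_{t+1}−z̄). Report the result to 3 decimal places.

Mean z̄ = (3 + 5 + 2 − 2 − 4 + 3 + 3 + 3 + 9 + 11)/10 = 3.3000
Σ_{t=1}^{9}(z_t−z̄)(z_{t+1}−z̄) = 87.4100
γ_1 = 87.4100 / 10 = 8.741

8.741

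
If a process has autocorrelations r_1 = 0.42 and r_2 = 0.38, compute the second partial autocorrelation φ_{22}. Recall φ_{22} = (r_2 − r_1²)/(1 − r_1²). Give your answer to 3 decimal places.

φ_{22} = (r_2 − r_1²) / (1 − r_1²)
r_1² = (0.42)² = 0.1764
Numerator = 0.38 − 0.1764 = 0.2036; denominator = 1 − 0.1764 = 0.8236
φ_{22} = 0.2036 / 0.8236 = 0.247

0.247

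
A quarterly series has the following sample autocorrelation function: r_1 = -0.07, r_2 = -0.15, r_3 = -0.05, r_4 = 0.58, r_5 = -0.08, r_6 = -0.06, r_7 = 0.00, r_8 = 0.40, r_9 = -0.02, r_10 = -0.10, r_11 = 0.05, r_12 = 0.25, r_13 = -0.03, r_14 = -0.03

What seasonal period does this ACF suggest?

The largest autocorrelation is r_4 = 0.58, with weaker echoes at lags 8 (0.40) and 12 (0.25); the remaining lags stay at or below 0.05.
The dominant spike at lag 4 indicates a seasonal period of 4.

4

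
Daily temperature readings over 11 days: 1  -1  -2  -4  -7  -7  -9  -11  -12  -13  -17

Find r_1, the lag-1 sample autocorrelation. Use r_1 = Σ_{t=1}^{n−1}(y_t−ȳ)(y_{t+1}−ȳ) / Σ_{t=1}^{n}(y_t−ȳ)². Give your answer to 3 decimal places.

0.670

Mean ȳ = (1 − 1 − 2 − 4 − 7 − 7 − 9 − 11 − 12 − 13 − 17)/11 = -7.4545
Numerator Σ_{t=1}^{10}(y_t−ȳ)(y_{t+1}−ȳ) = 209.4298
Denominator Σ(y_t−ȳ)² = 312.7273
r_1 = 209.4298 / 312.7273 = 0.670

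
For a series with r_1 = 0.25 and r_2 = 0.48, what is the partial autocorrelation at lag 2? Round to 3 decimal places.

φ_{22} = (r_2 − r_1²) / (1 − r_1²)
r_1² = (0.25)² = 0.0625
Numerator = 0.48 − 0.0625 = 0.4175; denominator = 1 − 0.0625 = 0.9375
φ_{22} = 0.4175 / 0.9375 = 0.445

0.445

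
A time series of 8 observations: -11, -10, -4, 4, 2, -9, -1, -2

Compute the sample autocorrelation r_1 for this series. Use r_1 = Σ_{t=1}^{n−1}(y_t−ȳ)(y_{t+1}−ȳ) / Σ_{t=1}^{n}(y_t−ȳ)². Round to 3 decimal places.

Mean ȳ = (-11 − 10 − 4 + 4 + 2 − 9 − 1 − 2)/8 = -3.8750
Σ(y_t−ȳ)(y_{t+1}−ȳ) = (43.6406) + (0.7656) + (-0.9844) + (46.2656) + (-30.1094) + (-14.7344) + (5.3906) = 50.2344
Denominator Σ(y_t−ȳ)² = 222.8750
r_1 = 50.2344 / 222.8750 = 0.225

0.225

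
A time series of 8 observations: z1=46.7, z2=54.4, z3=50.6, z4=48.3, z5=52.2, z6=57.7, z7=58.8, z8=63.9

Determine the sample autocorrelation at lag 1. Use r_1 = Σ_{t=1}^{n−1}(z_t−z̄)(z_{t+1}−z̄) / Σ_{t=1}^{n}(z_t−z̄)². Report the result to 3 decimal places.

Mean z̄ = (46.7 + 54.4 + 50.6 + 48.3 + 52.2 + 57.7 + 58.8 + 63.9)/8 = 54.0750
Deviations from mean: -7.3750, 0.3250, -3.4750, -5.7750, -1.8750, 3.6250, 4.7250, 9.8250
Σ(z_t−z̄)(z_{t+1}−z̄) = (-2.3969) + (-1.1294) + (20.0681) + (10.8281) + (-6.7969) + (17.1281) + (46.4231) = 84.1244
Denominator Σ(z_t−z̄)² = 235.4350
r_1 = 84.1244 / 235.4350 = 0.357

0.357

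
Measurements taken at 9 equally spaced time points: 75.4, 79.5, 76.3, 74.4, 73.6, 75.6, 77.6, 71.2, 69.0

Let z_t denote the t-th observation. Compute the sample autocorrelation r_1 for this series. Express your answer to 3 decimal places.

Mean z̄ = (75.4 + 79.5 + 76.3 + 74.4 + 73.6 + 75.6 + 77.6 + 71.2 + 69.0)/9 = 74.7333
Numerator Σ_{t=1}^{8}(z_t−z̄)(z_{t+1}−z̄) = 22.1322
Denominator Σ(z_t−z̄)² = 81.3400
r_1 = 22.1322 / 81.3400 = 0.272

0.272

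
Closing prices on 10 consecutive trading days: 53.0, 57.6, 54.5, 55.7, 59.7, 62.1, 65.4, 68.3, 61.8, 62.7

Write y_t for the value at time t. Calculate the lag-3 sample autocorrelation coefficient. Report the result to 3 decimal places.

Mean ȳ = (53.0 + 57.6 + 54.5 + 55.7 + 59.7 + 62.1 + 65.4 + 68.3 + 61.8 + 62.7)/10 = 60.0800
Σ(y_t−ȳ)(y_{t+3}−ȳ) = (31.0104) + (0.9424) + (-11.2716) + (-23.3016) + (-3.1236) + (3.4744) + (13.9384) = 11.6688
Denominator Σ(y_t−ȳ)² = 216.5160
r_3 = 11.6688 / 216.5160 = 0.054

0.054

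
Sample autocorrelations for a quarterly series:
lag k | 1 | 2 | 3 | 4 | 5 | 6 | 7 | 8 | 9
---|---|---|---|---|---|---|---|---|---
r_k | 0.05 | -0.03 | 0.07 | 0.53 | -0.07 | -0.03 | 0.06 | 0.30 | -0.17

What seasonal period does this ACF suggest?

The largest autocorrelation is r_4 = 0.53, with a weaker echo at lag 8 (0.30); the remaining lags stay at or below 0.07.
The dominant spike at lag 4 indicates a seasonal period of 4.

4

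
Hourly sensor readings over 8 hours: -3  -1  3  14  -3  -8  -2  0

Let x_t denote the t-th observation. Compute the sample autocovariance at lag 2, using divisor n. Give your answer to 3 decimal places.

-17.250

Mean x̄ = (-3 − 1 + 3 + 14 − 3 − 8 − 2 + 0)/8 = 0.0000
Deviations: -3.0000, -1.0000, 3.0000, 14.0000, -3.0000, -8.0000, -2.0000, 0.0000
Σ_{t=1}^{6}(x_t−x̄)(x_{t+2}−x̄) = -138.0000
γ_2 = -138.0000 / 8 = -17.250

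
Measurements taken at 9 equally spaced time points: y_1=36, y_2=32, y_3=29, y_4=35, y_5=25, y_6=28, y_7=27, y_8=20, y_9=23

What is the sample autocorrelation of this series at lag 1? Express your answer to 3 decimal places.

Mean ȳ = (36 + 32 + 29 + 35 + 25 + 28 + 27 + 20 + 23)/9 = 28.3333
Numerator Σ_{t=1}^{8}(y_t−ȳ)(y_{t+1}−ȳ) = 69.8889
Denominator Σ(y_t−ȳ)² = 228.0000
r_1 = 69.8889 / 228.0000 = 0.307

0.307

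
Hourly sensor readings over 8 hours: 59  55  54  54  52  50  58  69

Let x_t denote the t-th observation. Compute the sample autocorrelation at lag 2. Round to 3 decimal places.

-0.269

Mean x̄ = (59 + 55 + 54 + 54 + 52 + 50 + 58 + 69)/8 = 56.3750
Deviations from mean: 2.6250, -1.3750, -2.3750, -2.3750, -4.3750, -6.3750, 1.6250, 12.6250
Σ(x_t−x̄)(x_{t+2}−x̄) = (-6.2344) + (3.2656) + (10.3906) + (15.1406) + (-7.1094) + (-80.4844) = -65.0313
Denominator Σ(x_t−x̄)² = 241.8750
r_2 = -65.0313 / 241.8750 = -0.269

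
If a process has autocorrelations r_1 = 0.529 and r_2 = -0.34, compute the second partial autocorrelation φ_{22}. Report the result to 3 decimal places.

φ_{22} = (r_2 − r_1²) / (1 − r_1²)
r_1² = (0.529)² = 0.279841
Numerator = -0.34 − 0.2798 = -0.6198; denominator = 1 − 0.2798 = 0.7202
φ_{22} = -0.6198 / 0.7202 = -0.861

-0.861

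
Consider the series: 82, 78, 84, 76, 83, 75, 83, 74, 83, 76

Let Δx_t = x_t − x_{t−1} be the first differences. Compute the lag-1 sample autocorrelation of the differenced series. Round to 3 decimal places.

First differences Δx: -4, 6, -8, 7, -8, 8, -9, 9, -7
Mean of differences = -0.6667
Numerator Σ(Δx_t−Δx̄)(Δx_{t+1}−Δx̄) = -461.1111
Denominator Σ(Δx_t−Δx̄)² = 500.0000
r_1(Δx) = -461.1111 / 500.0000 = -0.922

-0.922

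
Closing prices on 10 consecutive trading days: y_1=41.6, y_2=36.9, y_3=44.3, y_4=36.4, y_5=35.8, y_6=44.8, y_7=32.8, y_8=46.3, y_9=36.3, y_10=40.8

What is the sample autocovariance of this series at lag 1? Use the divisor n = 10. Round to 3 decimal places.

Mean ȳ = (41.6 + 36.9 + 44.3 + 36.4 + 35.8 + 44.8 + 32.8 + 46.3 + 36.3 + 40.8)/10 = 39.6000
Σ_{t=1}^{9}(y_t−ȳ)(y_{t+1}−ȳ) = -147.7200
γ_1 = -147.7200 / 10 = -14.772

-14.772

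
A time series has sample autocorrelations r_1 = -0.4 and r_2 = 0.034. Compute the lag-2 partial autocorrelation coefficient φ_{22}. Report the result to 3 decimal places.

-0.150

φ_{22} = (r_2 − r_1²) / (1 − r_1²)
r_1² = (-0.4)² = 0.16
Numerator = 0.034 − 0.1600 = -0.1260; denominator = 1 − 0.1600 = 0.8400
φ_{22} = -0.1260 / 0.8400 = -0.150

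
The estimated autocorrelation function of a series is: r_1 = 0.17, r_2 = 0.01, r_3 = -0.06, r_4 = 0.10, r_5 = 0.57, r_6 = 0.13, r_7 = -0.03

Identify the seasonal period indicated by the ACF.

The largest autocorrelation is r_5 = 0.57; the remaining lags stay at or below 0.17.
The dominant spike at lag 5 indicates a seasonal period of 5.

5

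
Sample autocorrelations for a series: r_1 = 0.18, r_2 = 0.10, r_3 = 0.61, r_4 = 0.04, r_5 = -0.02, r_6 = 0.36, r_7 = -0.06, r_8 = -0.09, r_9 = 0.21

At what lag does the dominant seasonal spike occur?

3

The largest autocorrelation is r_3 = 0.61, with weaker echoes at lags 6 (0.36) and 9 (0.21); the remaining lags stay at or below 0.18.
The dominant spike at lag 3 indicates a seasonal period of 3.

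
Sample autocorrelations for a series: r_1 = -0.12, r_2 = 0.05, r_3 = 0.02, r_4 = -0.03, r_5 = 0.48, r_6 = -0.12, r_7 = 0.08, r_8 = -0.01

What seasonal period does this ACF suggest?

5

The largest autocorrelation is r_5 = 0.48; the remaining lags stay at or below 0.08.
The dominant spike at lag 5 indicates a seasonal period of 5.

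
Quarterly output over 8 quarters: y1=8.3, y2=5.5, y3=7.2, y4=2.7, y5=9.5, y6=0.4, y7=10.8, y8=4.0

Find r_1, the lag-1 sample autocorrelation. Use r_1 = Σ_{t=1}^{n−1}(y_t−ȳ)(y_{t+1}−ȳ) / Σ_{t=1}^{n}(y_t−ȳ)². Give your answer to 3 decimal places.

Mean ȳ = (8.3 + 5.5 + 7.2 + 2.7 + 9.5 + 0.4 + 10.8 + 4.0)/8 = 6.0500
Deviations from mean: 2.2500, -0.5500, 1.1500, -3.3500, 3.4500, -5.6500, 4.7500, -2.0500
Numerator Σ_{t=1}^{7}(y_t−ȳ)(y_{t+1}−ȳ) = -73.3475
Denominator Σ(y_t−ȳ)² = 88.5000
r_1 = -73.3475 / 88.5000 = -0.829

-0.829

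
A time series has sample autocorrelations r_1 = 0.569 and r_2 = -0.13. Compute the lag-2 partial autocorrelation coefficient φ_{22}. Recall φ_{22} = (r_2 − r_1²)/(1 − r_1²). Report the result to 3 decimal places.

-0.671

φ_{22} = (r_2 − r_1²) / (1 − r_1²)
r_1² = (0.569)² = 0.323761
Numerator = -0.13 − 0.3238 = -0.4538; denominator = 1 − 0.3238 = 0.6762
φ_{22} = -0.4538 / 0.6762 = -0.671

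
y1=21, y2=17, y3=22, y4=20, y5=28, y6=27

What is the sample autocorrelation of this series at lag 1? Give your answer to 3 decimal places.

Mean ȳ = (21 + 17 + 22 + 20 + 28 + 27)/6 = 22.5000
Deviations from mean: -1.5000, -5.5000, -0.5000, -2.5000, 5.5000, 4.5000
Numerator Σ_{t=1}^{5}(y_t−ȳ)(y_{t+1}−ȳ) = 23.2500
Denominator Σ(y_t−ȳ)² = 89.5000
r_1 = 23.2500 / 89.5000 = 0.260

0.260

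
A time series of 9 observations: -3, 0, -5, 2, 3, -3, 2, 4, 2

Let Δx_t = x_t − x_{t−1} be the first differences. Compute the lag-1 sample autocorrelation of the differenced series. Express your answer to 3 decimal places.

First differences Δx: 3, -5, 7, 1, -6, 5, 2, -2
Mean of differences = 0.6250
Numerator Σ(Δx_t−Δx̄)(Δx_{t+1}−Δx̄) = -75.8906
Denominator Σ(Δx_t−Δx̄)² = 149.8750
r_1(Δx) = -75.8906 / 149.8750 = -0.506

-0.506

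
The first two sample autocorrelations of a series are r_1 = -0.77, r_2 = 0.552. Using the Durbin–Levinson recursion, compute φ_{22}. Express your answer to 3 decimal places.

-0.100

φ_{22} = (r_2 − r_1²) / (1 − r_1²)
r_1² = (-0.77)² = 0.5929
Numerator = 0.552 − 0.5929 = -0.0409; denominator = 1 − 0.5929 = 0.4071
φ_{22} = -0.0409 / 0.4071 = -0.100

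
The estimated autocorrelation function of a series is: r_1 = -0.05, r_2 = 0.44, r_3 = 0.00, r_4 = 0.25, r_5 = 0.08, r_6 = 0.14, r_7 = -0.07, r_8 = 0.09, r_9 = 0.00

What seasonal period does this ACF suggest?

The largest autocorrelation is r_2 = 0.44, with a weaker echo at lag 4 (0.25); the remaining lags stay at or below 0.14.
The dominant spike at lag 2 indicates a seasonal period of 2.

2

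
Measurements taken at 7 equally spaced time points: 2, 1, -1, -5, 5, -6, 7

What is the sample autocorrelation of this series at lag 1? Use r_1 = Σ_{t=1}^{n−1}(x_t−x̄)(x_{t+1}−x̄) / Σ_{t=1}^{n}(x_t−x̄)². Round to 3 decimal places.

-0.634

Mean x̄ = (2 + 1 − 1 − 5 + 5 − 6 + 7)/7 = 0.4286
Deviations from mean: 1.5714, 0.5714, -1.4286, -5.4286, 4.5714, -6.4286, 6.5714
Σ(x_t−x̄)(x_{t+1}−x̄) = (0.8980) + (-0.8163) + (7.7551) + (-24.8163) + (-29.3878) + (-42.2449) = -88.6122
Denominator Σ(x_t−x̄)² = 139.7143
r_1 = -88.6122 / 139.7143 = -0.634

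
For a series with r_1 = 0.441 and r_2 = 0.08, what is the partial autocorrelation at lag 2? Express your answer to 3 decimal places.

φ_{22} = (r_2 − r_1²) / (1 − r_1²)
r_1² = (0.441)² = 0.194481
Numerator = 0.08 − 0.1945 = -0.1145; denominator = 1 − 0.1945 = 0.8055
φ_{22} = -0.1145 / 0.8055 = -0.142

-0.142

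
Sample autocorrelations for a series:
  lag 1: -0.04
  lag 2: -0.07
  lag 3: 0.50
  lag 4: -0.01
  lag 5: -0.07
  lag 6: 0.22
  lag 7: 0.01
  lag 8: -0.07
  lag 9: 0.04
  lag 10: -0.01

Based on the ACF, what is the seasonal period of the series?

3

The largest autocorrelation is r_3 = 0.50, with a weaker echo at lag 6 (0.22); the remaining lags stay at or below 0.04.
The dominant spike at lag 3 indicates a seasonal period of 3.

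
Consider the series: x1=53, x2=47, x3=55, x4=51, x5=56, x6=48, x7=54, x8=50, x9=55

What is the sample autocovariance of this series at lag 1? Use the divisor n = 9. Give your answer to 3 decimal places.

-6.742

Mean x̄ = (53 + 47 + 55 + 51 + 56 + 48 + 54 + 50 + 55)/9 = 52.1111
Σ_{t=1}^{8}(x_t−x̄)(x_{t+1}−x̄) = -60.6790
γ_1 = -60.6790 / 9 = -6.742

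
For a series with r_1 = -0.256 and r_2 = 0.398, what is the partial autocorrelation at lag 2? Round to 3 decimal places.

0.356

φ_{22} = (r_2 − r_1²) / (1 − r_1²)
r_1² = (-0.256)² = 0.065536
Numerator = 0.398 − 0.0655 = 0.3325; denominator = 1 − 0.0655 = 0.9345
φ_{22} = 0.3325 / 0.9345 = 0.356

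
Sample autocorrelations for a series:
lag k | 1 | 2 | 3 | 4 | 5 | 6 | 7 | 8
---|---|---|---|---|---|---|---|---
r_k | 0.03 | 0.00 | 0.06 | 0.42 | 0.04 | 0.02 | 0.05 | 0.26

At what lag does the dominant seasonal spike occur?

4

The largest autocorrelation is r_4 = 0.42, with a weaker echo at lag 8 (0.26); the remaining lags stay at or below 0.06.
The dominant spike at lag 4 indicates a seasonal period of 4.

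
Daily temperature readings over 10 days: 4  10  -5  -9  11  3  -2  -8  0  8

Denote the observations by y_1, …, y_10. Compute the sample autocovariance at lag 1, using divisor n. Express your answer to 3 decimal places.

-2.244

Mean ȳ = (4 + 10 − 5 − 9 + 11 + 3 − 2 − 8 + 0 + 8)/10 = 1.2000
Σ_{t=1}^{9}(y_t−ȳ)(y_{t+1}−ȳ) = -22.4400
γ_1 = -22.4400 / 10 = -2.244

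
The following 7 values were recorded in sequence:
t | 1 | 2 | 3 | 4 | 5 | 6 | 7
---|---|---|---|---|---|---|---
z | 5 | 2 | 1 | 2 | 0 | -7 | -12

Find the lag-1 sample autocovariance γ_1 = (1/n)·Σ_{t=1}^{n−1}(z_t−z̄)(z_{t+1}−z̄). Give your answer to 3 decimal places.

13.397

Mean z̄ = (5 + 2 + 1 + 2 + 0 − 7 − 12)/7 = -1.2857
Σ_{t=1}^{6}(z_t−z̄)(z_{t+1}−z̄) = 93.7755
γ_1 = 93.7755 / 7 = 13.397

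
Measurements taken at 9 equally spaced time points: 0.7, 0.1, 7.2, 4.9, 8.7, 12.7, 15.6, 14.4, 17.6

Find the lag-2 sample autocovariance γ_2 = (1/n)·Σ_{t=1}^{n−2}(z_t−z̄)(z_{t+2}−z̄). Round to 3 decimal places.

12.348

Mean z̄ = (0.7 + 0.1 + 7.2 + 4.9 + 8.7 + 12.7 + 15.6 + 14.4 + 17.6)/9 = 9.1000
Σ_{t=1}^{7}(z_t−z̄)(z_{t+2}−z̄) = 111.1300
γ_2 = 111.1300 / 9 = 12.348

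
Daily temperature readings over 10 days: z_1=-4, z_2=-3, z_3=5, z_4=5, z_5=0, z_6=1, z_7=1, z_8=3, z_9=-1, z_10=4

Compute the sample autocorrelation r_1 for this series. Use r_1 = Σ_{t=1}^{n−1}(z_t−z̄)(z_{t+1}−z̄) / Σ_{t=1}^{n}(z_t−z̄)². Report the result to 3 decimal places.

Mean z̄ = (-4 − 3 + 5 + 5 + 0 + 1 + 1 + 3 − 1 + 4)/10 = 1.1000
Numerator Σ_{t=1}^{9}(z_t−z̄)(z_{t+1}−z̄) = 5.6900
Denominator Σ(z_t−z̄)² = 90.9000
r_1 = 5.6900 / 90.9000 = 0.063

0.063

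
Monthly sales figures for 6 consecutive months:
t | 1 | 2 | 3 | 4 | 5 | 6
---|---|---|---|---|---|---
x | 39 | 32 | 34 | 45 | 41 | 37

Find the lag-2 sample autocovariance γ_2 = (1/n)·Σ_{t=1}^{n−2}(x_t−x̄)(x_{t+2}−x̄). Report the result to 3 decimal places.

Mean x̄ = (39 + 32 + 34 + 45 + 41 + 37)/6 = 38.0000
Deviations: 1.0000, -6.0000, -4.0000, 7.0000, 3.0000, -1.0000
Σ_{t=1}^{4}(x_t−x̄)(x_{t+2}−x̄) = -65.0000
γ_2 = -65.0000 / 6 = -10.833

-10.833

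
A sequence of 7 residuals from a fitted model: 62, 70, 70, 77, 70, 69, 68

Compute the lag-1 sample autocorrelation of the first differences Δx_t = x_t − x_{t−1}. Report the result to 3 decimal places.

-0.259

First differences Δx: 8, 0, 7, -7, -1, -1
Mean of differences = 1.0000
Numerator Σ(Δx_t−Δx̄)(Δx_{t+1}−Δx̄) = -41.0000
Denominator Σ(Δx_t−Δx̄)² = 158.0000
r_1(Δx) = -41.0000 / 158.0000 = -0.259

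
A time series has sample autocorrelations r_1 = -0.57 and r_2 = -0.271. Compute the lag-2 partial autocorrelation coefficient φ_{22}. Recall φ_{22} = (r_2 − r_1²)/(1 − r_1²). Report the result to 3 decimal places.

-0.883

φ_{22} = (r_2 − r_1²) / (1 − r_1²)
r_1² = (-0.57)² = 0.3249
Numerator = -0.271 − 0.3249 = -0.5959; denominator = 1 − 0.3249 = 0.6751
φ_{22} = -0.5959 / 0.6751 = -0.883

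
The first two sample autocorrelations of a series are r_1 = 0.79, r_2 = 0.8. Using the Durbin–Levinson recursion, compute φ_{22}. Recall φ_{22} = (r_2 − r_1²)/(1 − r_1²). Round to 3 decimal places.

0.468

φ_{22} = (r_2 − r_1²) / (1 − r_1²)
r_1² = (0.79)² = 0.6241
Numerator = 0.8 − 0.6241 = 0.1759; denominator = 1 − 0.6241 = 0.3759
φ_{22} = 0.1759 / 0.3759 = 0.468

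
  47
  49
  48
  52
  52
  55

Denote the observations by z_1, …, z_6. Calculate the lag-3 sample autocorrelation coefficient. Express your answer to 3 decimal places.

-0.412

Mean z̄ = (47 + 49 + 48 + 52 + 52 + 55)/6 = 50.5000
Deviations from mean: -3.5000, -1.5000, -2.5000, 1.5000, 1.5000, 4.5000
Σ(z_t−z̄)(z_{t+3}−z̄) = (-5.2500) + (-2.2500) + (-11.2500) = -18.7500
Denominator Σ(z_t−z̄)² = 45.5000
r_3 = -18.7500 / 45.5000 = -0.412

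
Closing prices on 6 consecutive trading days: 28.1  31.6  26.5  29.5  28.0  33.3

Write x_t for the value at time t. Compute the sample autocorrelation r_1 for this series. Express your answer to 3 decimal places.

Mean x̄ = (28.1 + 31.6 + 26.5 + 29.5 + 28.0 + 33.3)/6 = 29.5000
Σ(x_t−x̄)(x_{t+1}−x̄) = (-2.9400) + (-6.3000) + (0.0000) + (0.0000) + (-5.7000) = -14.9400
Denominator Σ(x_t−x̄)² = 32.0600
r_1 = -14.9400 / 32.0600 = -0.466

-0.466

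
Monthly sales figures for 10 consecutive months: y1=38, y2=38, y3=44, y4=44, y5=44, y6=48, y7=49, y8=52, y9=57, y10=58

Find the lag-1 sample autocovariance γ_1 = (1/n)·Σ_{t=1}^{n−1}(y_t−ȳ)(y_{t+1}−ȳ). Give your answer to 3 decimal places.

29.496

Mean ȳ = (38 + 38 + 44 + 44 + 44 + 48 + 49 + 52 + 57 + 58)/10 = 47.2000
Σ_{t=1}^{9}(y_t−ȳ)(y_{t+1}−ȳ) = 294.9600
γ_1 = 294.9600 / 10 = 29.496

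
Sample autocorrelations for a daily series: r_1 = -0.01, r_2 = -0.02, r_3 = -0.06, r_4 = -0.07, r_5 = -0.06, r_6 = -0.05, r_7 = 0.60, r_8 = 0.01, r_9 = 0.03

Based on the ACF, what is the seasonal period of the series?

7

The largest autocorrelation is r_7 = 0.60; the remaining lags stay at or below 0.03.
The dominant spike at lag 7 indicates a seasonal period of 7.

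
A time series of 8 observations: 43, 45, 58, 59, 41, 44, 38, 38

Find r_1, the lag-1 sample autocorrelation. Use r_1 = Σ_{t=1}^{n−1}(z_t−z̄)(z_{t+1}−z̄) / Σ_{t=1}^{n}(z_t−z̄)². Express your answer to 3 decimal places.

0.363

Mean z̄ = (43 + 45 + 58 + 59 + 41 + 44 + 38 + 38)/8 = 45.7500
Deviations from mean: -2.7500, -0.7500, 12.2500, 13.2500, -4.7500, -1.7500, -7.7500, -7.7500
Σ(z_t−z̄)(z_{t+1}−z̄) = (2.0625) + (-9.1875) + (162.3125) + (-62.9375) + (8.3125) + (13.5625) + (60.0625) = 174.1875
Denominator Σ(z_t−z̄)² = 479.5000
r_1 = 174.1875 / 479.5000 = 0.363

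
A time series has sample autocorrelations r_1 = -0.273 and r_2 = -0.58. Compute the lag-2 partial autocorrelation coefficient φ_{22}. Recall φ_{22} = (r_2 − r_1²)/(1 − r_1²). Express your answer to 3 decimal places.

φ_{22} = (r_2 − r_1²) / (1 − r_1²)
r_1² = (-0.273)² = 0.074529
Numerator = -0.58 − 0.0745 = -0.6545; denominator = 1 − 0.0745 = 0.9255
φ_{22} = -0.6545 / 0.9255 = -0.707

-0.707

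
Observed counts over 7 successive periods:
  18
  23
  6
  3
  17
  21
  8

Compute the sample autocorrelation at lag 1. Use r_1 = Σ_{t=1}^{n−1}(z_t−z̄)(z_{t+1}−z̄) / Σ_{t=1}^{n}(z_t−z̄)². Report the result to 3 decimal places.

Mean z̄ = (18 + 23 + 6 + 3 + 17 + 21 + 8)/7 = 13.7143
Deviations from mean: 4.2857, 9.2857, -7.7143, -10.7143, 3.2857, 7.2857, -5.7143
Numerator Σ_{t=1}^{6}(z_t−z̄)(z_{t+1}−z̄) = -2.0816
Denominator Σ(z_t−z̄)² = 375.4286
r_1 = -2.0816 / 375.4286 = -0.006

-0.006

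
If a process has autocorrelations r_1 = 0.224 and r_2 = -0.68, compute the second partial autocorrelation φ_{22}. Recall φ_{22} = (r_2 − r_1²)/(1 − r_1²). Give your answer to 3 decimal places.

-0.769

φ_{22} = (r_2 − r_1²) / (1 − r_1²)
r_1² = (0.224)² = 0.050176
Numerator = -0.68 − 0.0502 = -0.7302; denominator = 1 − 0.0502 = 0.9498
φ_{22} = -0.7302 / 0.9498 = -0.769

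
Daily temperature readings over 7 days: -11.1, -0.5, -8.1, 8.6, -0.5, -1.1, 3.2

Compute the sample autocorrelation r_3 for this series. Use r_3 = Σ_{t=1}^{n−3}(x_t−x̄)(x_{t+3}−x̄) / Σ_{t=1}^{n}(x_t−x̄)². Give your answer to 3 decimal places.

Mean x̄ = (-11.1 − 0.5 − 8.1 + 8.6 − 0.5 − 1.1 + 3.2)/7 = -1.3571
Deviations from mean: -9.7429, 0.8571, -6.7429, 9.9571, 0.8571, 0.2571, 4.5571
Numerator Σ_{t=1}^{4}(x_t−x̄)(x_{t+3}−x̄) = -52.6341
Denominator Σ(x_t−x̄)² = 261.8371
r_3 = -52.6341 / 261.8371 = -0.201

-0.201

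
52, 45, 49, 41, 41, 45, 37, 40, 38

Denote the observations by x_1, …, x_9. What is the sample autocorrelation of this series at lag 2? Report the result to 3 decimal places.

Mean x̄ = (52 + 45 + 49 + 41 + 41 + 45 + 37 + 40 + 38)/9 = 43.1111
Σ(x_t−x̄)(x_{t+2}−x̄) = (52.3457) + (-3.9877) + (-12.4321) + (-3.9877) + (12.9012) + (-5.8765) + (31.2346) = 70.1975
Denominator Σ(x_t−x̄)² = 202.8889
r_2 = 70.1975 / 202.8889 = 0.346

0.346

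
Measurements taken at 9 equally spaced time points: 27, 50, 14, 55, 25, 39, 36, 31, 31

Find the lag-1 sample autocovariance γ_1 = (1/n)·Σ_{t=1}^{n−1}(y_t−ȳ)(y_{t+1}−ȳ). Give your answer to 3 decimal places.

Mean ȳ = (27 + 50 + 14 + 55 + 25 + 39 + 36 + 31 + 31)/9 = 34.2222
Σ_{t=1}^{8}(y_t−ȳ)(y_{t+1}−ȳ) = -1075.7160
γ_1 = -1075.7160 / 9 = -119.524

-119.524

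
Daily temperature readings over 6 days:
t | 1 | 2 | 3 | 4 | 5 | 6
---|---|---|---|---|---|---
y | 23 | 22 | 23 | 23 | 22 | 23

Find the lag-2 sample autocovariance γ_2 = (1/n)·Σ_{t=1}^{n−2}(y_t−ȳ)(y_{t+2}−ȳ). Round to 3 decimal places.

-0.037

Mean ȳ = (23 + 22 + 23 + 23 + 22 + 23)/6 = 22.6667
Σ_{t=1}^{4}(y_t−ȳ)(y_{t+2}−ȳ) = -0.2222
γ_2 = -0.2222 / 6 = -0.037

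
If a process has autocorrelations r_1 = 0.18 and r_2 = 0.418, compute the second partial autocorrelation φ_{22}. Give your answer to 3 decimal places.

0.399

φ_{22} = (r_2 − r_1²) / (1 − r_1²)
r_1² = (0.18)² = 0.0324
Numerator = 0.418 − 0.0324 = 0.3856; denominator = 1 − 0.0324 = 0.9676
φ_{22} = 0.3856 / 0.9676 = 0.399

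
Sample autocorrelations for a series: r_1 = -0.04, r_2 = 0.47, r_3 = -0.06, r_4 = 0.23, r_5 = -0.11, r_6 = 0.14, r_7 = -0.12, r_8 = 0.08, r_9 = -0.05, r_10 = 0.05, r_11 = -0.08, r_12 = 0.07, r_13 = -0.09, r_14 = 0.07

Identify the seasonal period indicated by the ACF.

2

The largest autocorrelation is r_2 = 0.47, with a weaker echo at lag 4 (0.23); the remaining lags stay at or below 0.14.
The dominant spike at lag 2 indicates a seasonal period of 2.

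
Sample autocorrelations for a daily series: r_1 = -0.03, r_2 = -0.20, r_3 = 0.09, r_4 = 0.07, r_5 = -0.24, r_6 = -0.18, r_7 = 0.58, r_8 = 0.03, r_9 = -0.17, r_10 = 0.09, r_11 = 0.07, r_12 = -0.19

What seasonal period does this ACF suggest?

7

The largest autocorrelation is r_7 = 0.58; the remaining lags stay at or below 0.09.
The dominant spike at lag 7 indicates a seasonal period of 7.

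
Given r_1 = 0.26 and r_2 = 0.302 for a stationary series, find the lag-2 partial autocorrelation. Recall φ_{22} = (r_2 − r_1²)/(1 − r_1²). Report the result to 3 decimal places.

φ_{22} = (r_2 − r_1²) / (1 − r_1²)
r_1² = (0.26)² = 0.0676
Numerator = 0.302 − 0.0676 = 0.2344; denominator = 1 − 0.0676 = 0.9324
φ_{22} = 0.2344 / 0.9324 = 0.251

0.251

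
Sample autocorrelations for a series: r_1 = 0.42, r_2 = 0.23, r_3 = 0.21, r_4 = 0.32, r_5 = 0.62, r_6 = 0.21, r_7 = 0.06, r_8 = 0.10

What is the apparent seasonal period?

5

The largest autocorrelation is r_5 = 0.62; the remaining lags stay at or below 0.42. The elevated value at lag 1 (0.42), dropping to 0.23 at lag 2, reflects decaying short-term dependence rather than seasonality.
The dominant spike at lag 5 indicates a seasonal period of 5.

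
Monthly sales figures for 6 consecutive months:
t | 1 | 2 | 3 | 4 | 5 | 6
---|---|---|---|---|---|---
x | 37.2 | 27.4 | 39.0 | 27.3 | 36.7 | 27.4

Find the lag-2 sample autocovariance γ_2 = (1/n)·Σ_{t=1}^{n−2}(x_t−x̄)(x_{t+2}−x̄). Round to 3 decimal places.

18.482

Mean x̄ = (37.2 + 27.4 + 39.0 + 27.3 + 36.7 + 27.4)/6 = 32.5000
Deviations: 4.7000, -5.1000, 6.5000, -5.2000, 4.2000, -5.1000
Σ_{t=1}^{4}(x_t−x̄)(x_{t+2}−x̄) = 110.8900
γ_2 = 110.8900 / 6 = 18.482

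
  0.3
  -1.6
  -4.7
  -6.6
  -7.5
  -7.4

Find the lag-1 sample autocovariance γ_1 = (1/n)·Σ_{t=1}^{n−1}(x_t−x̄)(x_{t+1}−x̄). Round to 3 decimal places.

4.759

Mean x̄ = (0.3 − 1.6 − 4.7 − 6.6 − 7.5 − 7.4)/6 = -4.5833
Σ_{t=1}^{5}(x_t−x̄)(x_{t+1}−x̄) = 28.5531
γ_1 = 28.5531 / 6 = 4.759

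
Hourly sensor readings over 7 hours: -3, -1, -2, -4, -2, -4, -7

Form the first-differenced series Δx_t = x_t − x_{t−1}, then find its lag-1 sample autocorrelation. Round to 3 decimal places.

First differences Δx: 2, -1, -2, 2, -2, -3
Mean of differences = -0.6667
Numerator Σ(Δx_t−Δx̄)(Δx_{t+1}−Δx̄) = -4.4444
Denominator Σ(Δx_t−Δx̄)² = 23.3333
r_1(Δx) = -4.4444 / 23.3333 = -0.190

-0.190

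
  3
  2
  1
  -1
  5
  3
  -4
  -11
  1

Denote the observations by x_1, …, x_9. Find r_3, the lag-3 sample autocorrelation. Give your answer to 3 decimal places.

-0.199

Mean x̄ = (3 + 2 + 1 − 1 + 5 + 3 − 4 − 11 + 1)/9 = -0.1111
Σ(x_t−x̄)(x_{t+3}−x̄) = (-2.7654) + (10.7901) + (3.4568) + (3.4568) + (-55.6543) + (3.4568) = -37.2593
Denominator Σ(x_t−x̄)² = 186.8889
r_3 = -37.2593 / 186.8889 = -0.199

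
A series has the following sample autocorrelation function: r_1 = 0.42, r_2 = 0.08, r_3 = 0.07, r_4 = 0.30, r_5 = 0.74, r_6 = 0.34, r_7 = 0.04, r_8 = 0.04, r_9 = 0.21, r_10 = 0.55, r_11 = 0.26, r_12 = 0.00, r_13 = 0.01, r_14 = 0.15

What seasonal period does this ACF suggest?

The largest autocorrelation is r_5 = 0.74, with a weaker echo at lag 10 (0.55); the remaining lags stay at or below 0.42. The elevated value at lag 1 (0.42), dropping to 0.08 at lag 2, reflects decaying short-term dependence rather than seasonality.
The dominant spike at lag 5 indicates a seasonal period of 5.

5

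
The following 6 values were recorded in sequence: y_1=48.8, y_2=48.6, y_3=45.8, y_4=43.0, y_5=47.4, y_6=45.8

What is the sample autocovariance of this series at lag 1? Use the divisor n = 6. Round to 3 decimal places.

0.351

Mean ȳ = (48.8 + 48.6 + 45.8 + 43.0 + 47.4 + 45.8)/6 = 46.5667
Σ_{t=1}^{5}(y_t−ȳ)(y_{t+1}−ȳ) = 2.1056
γ_1 = 2.1056 / 6 = 0.351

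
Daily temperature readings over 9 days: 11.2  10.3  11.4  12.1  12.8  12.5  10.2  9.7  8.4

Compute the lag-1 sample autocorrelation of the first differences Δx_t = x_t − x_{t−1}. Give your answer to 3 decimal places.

First differences Δx: -0.9, 1.1, 0.7, 0.7, -0.3, -2.3, -0.5, -1.3
Mean of differences = -0.3500
Numerator Σ(Δx_t−Δx̄)(Δx_{t+1}−Δx̄) = 2.2175
Denominator Σ(Δx_t−Δx̄)² = 9.3400
r_1(Δx) = 2.2175 / 9.3400 = 0.237

0.237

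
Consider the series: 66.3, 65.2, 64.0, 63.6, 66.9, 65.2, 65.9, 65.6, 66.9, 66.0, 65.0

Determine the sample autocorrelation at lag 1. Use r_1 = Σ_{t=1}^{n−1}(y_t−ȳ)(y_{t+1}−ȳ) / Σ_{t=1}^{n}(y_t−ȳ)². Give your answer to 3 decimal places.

Mean ȳ = (66.3 + 65.2 + 64.0 + 63.6 + 66.9 + 65.2 + 65.9 + 65.6 + 66.9 + 66.0 + 65.0)/11 = 65.5091
Numerator Σ_{t=1}^{10}(y_t−ȳ)(y_{t+1}−ȳ) = 0.4917
Denominator Σ(y_t−ȳ)² = 11.2691
r_1 = 0.4917 / 11.2691 = 0.044

0.044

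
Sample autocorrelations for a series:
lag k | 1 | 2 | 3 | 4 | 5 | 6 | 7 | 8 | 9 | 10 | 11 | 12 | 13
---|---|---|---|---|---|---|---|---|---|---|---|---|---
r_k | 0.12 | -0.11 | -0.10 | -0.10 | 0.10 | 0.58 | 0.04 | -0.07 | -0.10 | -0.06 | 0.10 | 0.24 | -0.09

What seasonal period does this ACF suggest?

The largest autocorrelation is r_6 = 0.58, with a weaker echo at lag 12 (0.24); the remaining lags stay at or below 0.12.
The dominant spike at lag 6 indicates a seasonal period of 6.

6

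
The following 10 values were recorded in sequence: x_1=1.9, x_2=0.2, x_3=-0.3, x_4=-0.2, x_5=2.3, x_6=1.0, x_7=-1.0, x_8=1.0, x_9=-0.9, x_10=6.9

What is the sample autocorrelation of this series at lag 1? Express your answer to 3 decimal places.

Mean x̄ = (1.9 + 0.2 − 0.3 − 0.2 + 2.3 + 1.0 − 1.0 + 1.0 − 0.9 + 6.9)/10 = 1.0900
Numerator Σ_{t=1}^{9}(x_t−x̄)(x_{t+1}−x̄) = -10.3671
Denominator Σ(x_t−x̄)² = 48.6090
r_1 = -10.3671 / 48.6090 = -0.213

-0.213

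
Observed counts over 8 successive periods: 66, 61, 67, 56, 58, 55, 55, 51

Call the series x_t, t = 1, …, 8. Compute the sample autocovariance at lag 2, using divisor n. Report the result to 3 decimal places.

Mean x̄ = (66 + 61 + 67 + 56 + 58 + 55 + 55 + 51)/8 = 58.6250
Σ_{t=1}^{6}(x_t−x̄)(x_{t+2}−x̄) = 89.7188
γ_2 = 89.7188 / 8 = 11.215

11.215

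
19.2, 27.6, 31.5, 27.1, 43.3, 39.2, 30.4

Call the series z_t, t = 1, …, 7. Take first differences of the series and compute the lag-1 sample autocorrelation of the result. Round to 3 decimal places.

-0.252

First differences Δz: 8.4, 3.9, -4.4, 16.2, -4.1, -8.8
Mean of differences = 1.8667
Numerator Σ(Δz_t−Δz̄)(Δz_{t+1}−Δz̄) = -111.1578
Denominator Σ(Δz_t−Δz̄)² = 440.9133
r_1(Δz) = -111.1578 / 440.9133 = -0.252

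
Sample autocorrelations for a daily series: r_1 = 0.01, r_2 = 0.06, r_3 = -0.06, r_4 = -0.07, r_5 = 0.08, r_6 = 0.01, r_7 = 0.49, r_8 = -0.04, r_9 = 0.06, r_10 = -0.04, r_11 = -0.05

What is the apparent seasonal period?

7

The largest autocorrelation is r_7 = 0.49; the remaining lags stay at or below 0.08.
The dominant spike at lag 7 indicates a seasonal period of 7.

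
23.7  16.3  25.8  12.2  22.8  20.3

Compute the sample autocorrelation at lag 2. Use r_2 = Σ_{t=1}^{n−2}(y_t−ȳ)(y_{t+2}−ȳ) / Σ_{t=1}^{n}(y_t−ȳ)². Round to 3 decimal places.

Mean ȳ = (23.7 + 16.3 + 25.8 + 12.2 + 22.8 + 20.3)/6 = 20.1833
Deviations from mean: 3.5167, -3.8833, 5.6167, -7.9833, 2.6167, 0.1167
Numerator Σ_{t=1}^{4}(y_t−ȳ)(y_{t+2}−ȳ) = 64.5194
Denominator Σ(y_t−ȳ)² = 129.5883
r_2 = 64.5194 / 129.5883 = 0.498

0.498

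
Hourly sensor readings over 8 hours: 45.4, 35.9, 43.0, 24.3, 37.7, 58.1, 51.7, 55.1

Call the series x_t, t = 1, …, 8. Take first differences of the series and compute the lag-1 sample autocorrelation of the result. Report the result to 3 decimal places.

-0.314

First differences Δx: -9.5, 7.1, -18.7, 13.4, 20.4, -6.4, 3.4
Mean of differences = 1.3857
Numerator Σ(Δx_t−Δx̄)(Δx_{t+1}−Δx̄) = -353.5745
Denominator Σ(Δx_t−Δx̄)² = 1125.1486
r_1(Δx) = -353.5745 / 1125.1486 = -0.314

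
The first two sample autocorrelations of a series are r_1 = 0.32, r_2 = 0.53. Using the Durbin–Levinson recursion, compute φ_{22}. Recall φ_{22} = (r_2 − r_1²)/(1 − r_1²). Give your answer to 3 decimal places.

φ_{22} = (r_2 − r_1²) / (1 − r_1²)
r_1² = (0.32)² = 0.1024
Numerator = 0.53 − 0.1024 = 0.4276; denominator = 1 − 0.1024 = 0.8976
φ_{22} = 0.4276 / 0.8976 = 0.476

0.476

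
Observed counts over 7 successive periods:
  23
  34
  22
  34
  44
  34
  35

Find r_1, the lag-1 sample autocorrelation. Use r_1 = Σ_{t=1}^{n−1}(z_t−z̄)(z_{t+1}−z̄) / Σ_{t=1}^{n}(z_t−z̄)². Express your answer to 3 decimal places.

-0.018

Mean z̄ = (23 + 34 + 22 + 34 + 44 + 34 + 35)/7 = 32.2857
Σ(z_t−z̄)(z_{t+1}−z̄) = (-15.9184) + (-17.6327) + (-17.6327) + (20.0816) + (20.0816) + (4.6531) = -6.3673
Denominator Σ(z_t−z̄)² = 345.4286
r_1 = -6.3673 / 345.4286 = -0.018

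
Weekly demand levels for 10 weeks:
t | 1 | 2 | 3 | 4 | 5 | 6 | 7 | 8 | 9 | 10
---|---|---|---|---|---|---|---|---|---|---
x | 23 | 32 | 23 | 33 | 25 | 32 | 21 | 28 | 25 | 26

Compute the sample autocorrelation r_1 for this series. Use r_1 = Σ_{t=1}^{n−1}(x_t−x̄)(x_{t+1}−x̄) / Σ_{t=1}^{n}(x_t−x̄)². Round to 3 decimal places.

-0.742

Mean x̄ = (23 + 32 + 23 + 33 + 25 + 32 + 21 + 28 + 25 + 26)/10 = 26.8000
Numerator Σ_{t=1}^{9}(x_t−x̄)(x_{t+1}−x̄) = -121.4400
Denominator Σ(x_t−x̄)² = 163.6000
r_1 = -121.4400 / 163.6000 = -0.742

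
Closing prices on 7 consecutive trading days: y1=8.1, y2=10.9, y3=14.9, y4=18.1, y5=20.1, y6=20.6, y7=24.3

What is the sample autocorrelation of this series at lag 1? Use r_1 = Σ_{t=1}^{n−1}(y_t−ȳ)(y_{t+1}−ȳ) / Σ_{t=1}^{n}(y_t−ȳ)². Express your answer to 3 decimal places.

0.534

Mean ȳ = (8.1 + 10.9 + 14.9 + 18.1 + 20.1 + 20.6 + 24.3)/7 = 16.7143
Deviations from mean: -8.6143, -5.8143, -1.8143, 1.3857, 3.3857, 3.8857, 7.5857
Σ(y_t−ȳ)(y_{t+1}−ȳ) = (50.0859) + (10.5488) + (-2.5141) + (4.6916) + (13.1559) + (29.4759) = 105.4441
Denominator Σ(y_t−ȳ)² = 197.3286
r_1 = 105.4441 / 197.3286 = 0.534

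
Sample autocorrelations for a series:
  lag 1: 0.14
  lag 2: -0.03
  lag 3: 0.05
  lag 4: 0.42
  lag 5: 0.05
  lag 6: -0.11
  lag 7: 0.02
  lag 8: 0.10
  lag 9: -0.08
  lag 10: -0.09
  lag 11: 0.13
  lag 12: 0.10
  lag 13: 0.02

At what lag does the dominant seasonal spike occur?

4

The largest autocorrelation is r_4 = 0.42; the remaining lags stay at or below 0.14.
The dominant spike at lag 4 indicates a seasonal period of 4.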